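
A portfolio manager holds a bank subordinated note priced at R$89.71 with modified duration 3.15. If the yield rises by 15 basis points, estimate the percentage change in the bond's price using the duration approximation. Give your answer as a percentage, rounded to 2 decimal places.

-0.47%

Duration approximation: ΔP/P ≈ -D_mod · Δy = -3.15 × (+0.0015) = -0.004725.
As a percentage: -0.4725%.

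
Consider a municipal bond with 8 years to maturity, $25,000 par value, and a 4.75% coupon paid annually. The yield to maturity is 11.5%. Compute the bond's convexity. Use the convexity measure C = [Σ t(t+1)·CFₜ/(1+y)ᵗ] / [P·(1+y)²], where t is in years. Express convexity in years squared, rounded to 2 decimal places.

43.98

With y = 0.115:
  t   CF        PV=CF/(1+0.115)^t    t·PV        t(t+1)·PV
  1     1,187.50     1,065.0224     1,065.0224       2,130.0448
  2     1,187.50       955.1771     1,910.3541       5,731.0624
  3     1,187.50       856.6610     2,569.9831      10,279.9325
  4     1,187.50       768.3059     3,073.2235      15,366.1173
  5     1,187.50       689.0636     3,445.3178      20,671.9067
  6     1,187.50       617.9942     3,707.9653      25,955.7573
  7     1,187.50       554.2549     3,879.7843      31,038.2748
  8    26,187.50    10,962.1339    87,697.0709     789,273.6384
  Σ                 16,468.6129   107,348.7215     900,446.7341
P = 16,468.6129.
Convexity = Σ t(t+1)·PV / [P·(1+y)²] = 900,446.7341 / (16,468.6129 × 1.243225) = 43.97960.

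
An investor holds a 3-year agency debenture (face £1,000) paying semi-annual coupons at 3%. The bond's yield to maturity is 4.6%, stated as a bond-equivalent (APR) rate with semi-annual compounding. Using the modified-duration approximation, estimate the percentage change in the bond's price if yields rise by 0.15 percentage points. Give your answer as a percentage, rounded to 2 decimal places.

-0.42%

Periodic yield y = 0.023. Modified duration first:
  t   CF        PV=CF/(1+0.023)^t    t·PV
  1        15.00        14.6628        14.6628
  2        15.00        14.3331        28.6662
  3        15.00        14.0108        42.0325
  4        15.00        13.6958        54.7834
  5        15.00        13.3879        66.9396
  6     1,015.00       885.5483     5,313.2896
  Σ                    955.6387     5,520.3741
P = 955.6387; D_Mac = 5.77663 half-year periods = 2.88832 yrs; D_mod = 2.88832/(1+0.023) = 2.82338 yrs.
ΔP/P ≈ -D_mod · Δy = -2.82338 × (+0.0015) = -0.004235 = -0.4235%.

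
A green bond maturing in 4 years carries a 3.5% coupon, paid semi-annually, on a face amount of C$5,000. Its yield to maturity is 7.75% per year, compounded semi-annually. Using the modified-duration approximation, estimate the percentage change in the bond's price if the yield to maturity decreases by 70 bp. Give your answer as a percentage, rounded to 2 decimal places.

+2.52%

Periodic yield y = 0.03875. Modified duration first:
  t   CF        PV=CF/(1+0.03875)^t    t·PV
  1        87.50        84.2359        84.2359
  2        87.50        81.0935       162.1870
  3        87.50        78.0683       234.2050
  4        87.50        75.1560       300.6242
  5        87.50        72.3524       361.7619
  6        87.50        69.6533       417.9199
  7        87.50        67.0549       469.3846
  8     5,087.50     3,753.3246    30,026.5970
  Σ                  4,280.9390    32,056.9155
P = 4,280.9390; D_Mac = 7.48829 half-year periods = 3.74415 yrs; D_mod = 3.74415/(1+0.03875) = 3.60447 yrs.
ΔP/P ≈ -D_mod · Δy = -3.60447 × (-0.007) = +0.025231 = +2.5231%.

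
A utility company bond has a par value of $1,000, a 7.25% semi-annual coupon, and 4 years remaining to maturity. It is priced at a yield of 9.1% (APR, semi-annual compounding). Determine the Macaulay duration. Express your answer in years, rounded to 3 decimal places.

3.526 years

Periodic yield y = 0.0455. Discount each cash flow and weight by its period:
  t   CF        PV=CF/(1+0.0455)^t    t·PV
  1        36.25        34.6724        34.6724
  2        36.25        33.1635        66.3269
  3        36.25        31.7202        95.1606
  4        36.25        30.3397       121.3590
  5        36.25        29.0194       145.0968
  6        36.25        27.7564       166.5386
  7        36.25        26.5485       185.8394
  8     1,036.25       725.8924     5,807.1392
  Σ                    939.1125     6,622.1329
Price P = Σ PV = 939.1125.
Macaulay duration = Σ(t·PV) / P = 6,622.1329 / 939.1125 = 7.05148 half-year periods.
In years: 7.05148 / 2 = 3.52574 years.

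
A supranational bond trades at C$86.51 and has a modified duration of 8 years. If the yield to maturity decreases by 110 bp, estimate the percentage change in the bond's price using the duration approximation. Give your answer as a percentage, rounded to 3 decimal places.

Duration approximation: ΔP/P ≈ -D_mod · Δy = -8 × (-0.011) = +0.088000.
As a percentage: +8.8000%.

+8.800%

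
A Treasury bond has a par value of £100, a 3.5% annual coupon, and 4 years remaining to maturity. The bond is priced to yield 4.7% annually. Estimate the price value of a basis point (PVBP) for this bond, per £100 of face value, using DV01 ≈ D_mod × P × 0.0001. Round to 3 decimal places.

Periodic yield y = 0.047.
  t   CF        PV=CF/(1+0.047)^t    t·PV
  1         3.50         3.3429         3.3429
  2         3.50         3.1928         6.3856
  3         3.50         3.0495         9.1485
  4       103.50        86.1298       344.5193
  Σ                     95.7150       363.3964
P = 95.7150; D_Mac = 3.79665 yrs; D_mod = 3.62622 yrs.
DV01 ≈ 3.62622 × 95.7150 × 0.0001 = 0.034708.

£0.035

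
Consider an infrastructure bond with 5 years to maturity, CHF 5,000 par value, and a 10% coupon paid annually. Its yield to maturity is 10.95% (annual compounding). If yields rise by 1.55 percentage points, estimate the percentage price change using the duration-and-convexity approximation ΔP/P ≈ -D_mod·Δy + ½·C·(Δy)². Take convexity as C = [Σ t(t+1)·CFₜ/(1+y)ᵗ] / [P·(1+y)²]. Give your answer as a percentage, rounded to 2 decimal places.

-5.58%

With y = 0.1095:
  t   CF        PV=CF/(1+0.1095)^t    t·PV        t(t+1)·PV
  1       500.00       450.6534       450.6534         901.3069
  2       500.00       406.1771       812.3541       2,437.0624
  3       500.00       366.0902     1,098.2706       4,393.0822
  4       500.00       329.9596     1,319.8384       6,599.1921
  5     5,500.00     3,271.3436    16,356.7178      98,140.3068
  Σ                  4,824.2239    20,037.8344     112,470.9504
P = 4,824.2239; D_Mac = 4.15359 yrs; D_mod = 3.74366 yrs; C = 18.93905.
Duration effect: -3.74366 × (+0.0155) = -0.058027
Convexity effect: 0.5 × 18.93905 × (0.0155)² = +0.0022751
ΔP/P ≈ -0.058027 + 0.0022751 = -0.055752 = -5.5752%.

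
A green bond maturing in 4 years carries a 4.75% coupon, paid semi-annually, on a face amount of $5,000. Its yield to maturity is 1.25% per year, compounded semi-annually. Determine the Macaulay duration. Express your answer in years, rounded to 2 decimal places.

3.71 years

Periodic yield y = 0.00625. Discount each cash flow and weight by its period:
  t   CF        PV=CF/(1+0.00625)^t    t·PV
  1       118.75       118.0124       118.0124
  2       118.75       117.2794       234.5589
  3       118.75       116.5510       349.6529
  4       118.75       115.8271       463.3083
  5       118.75       115.1076       575.5382
  6       118.75       114.3927       686.3561
  7       118.75       113.6822       795.7752
  8     5,118.75     4,869.8633    38,958.9065
  Σ                  5,680.7157    42,182.1085
Price P = Σ PV = 5,680.7157.
Macaulay duration = Σ(t·PV) / P = 42,182.1085 / 5,680.7157 = 7.42549 half-year periods.
In years: 7.42549 / 2 = 3.71275 years.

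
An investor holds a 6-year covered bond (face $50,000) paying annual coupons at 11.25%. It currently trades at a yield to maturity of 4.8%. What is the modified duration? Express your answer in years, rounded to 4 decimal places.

Periodic yield y = 0.048. First find Macaulay duration:
  t   CF        PV=CF/(1+0.048)^t    t·PV
  1     5,625.00     5,367.3664     5,367.3664
  2     5,625.00     5,121.5328    10,243.0657
  3     5,625.00     4,886.9588    14,660.8764
  4     5,625.00     4,663.1286    18,652.5146
  5     5,625.00     4,449.5502    22,247.7511
  6    55,625.00    41,985.7899   251,914.7393
  Σ                 66,474.3268   323,086.3136
P = 66,474.3268; Macaulay duration = 323,086.3136 / 66,474.3268 = 4.86032 years.
Modified duration = D_Mac / (1 + y) = 4.86032 / 1.048 = 4.63771 years.

4.6377 years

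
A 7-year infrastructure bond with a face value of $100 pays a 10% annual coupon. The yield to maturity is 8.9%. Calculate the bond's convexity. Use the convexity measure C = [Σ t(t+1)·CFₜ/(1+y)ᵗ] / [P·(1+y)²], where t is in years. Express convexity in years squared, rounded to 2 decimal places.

33.10

With y = 0.089:
  t   CF        PV=CF/(1+0.089)^t    t·PV        t(t+1)·PV
  1        10.00         9.1827         9.1827          18.3655
  2        10.00         8.4323        16.8645          50.5936
  3        10.00         7.7431        23.2294          92.9175
  4        10.00         7.1103        28.4412         142.2062
  5        10.00         6.5292        32.6460         195.8763
  6        10.00         5.9956        35.9736         251.8152
  7       110.00        60.5616       423.9314       3,391.4511
  Σ                    105.5549       570.2689       4,143.2253
P = 105.5549.
Convexity = Σ t(t+1)·PV / [P·(1+y)²] = 4,143.2253 / (105.5549 × 1.185921) = 33.09821.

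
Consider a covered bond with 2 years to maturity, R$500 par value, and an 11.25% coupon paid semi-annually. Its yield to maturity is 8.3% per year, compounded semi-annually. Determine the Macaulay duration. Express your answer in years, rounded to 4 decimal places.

Periodic yield y = 0.0415. Discount each cash flow and weight by its period:
  t   CF        PV=CF/(1+0.0415)^t    t·PV
  1       28.125        27.0043        27.0043
  2       28.125        25.9283        51.8566
  3       28.125        24.8951        74.6854
  4      528.125       448.8483     1,795.3934
  Σ                    526.6761     1,948.9397
Price P = Σ PV = 526.6761.
Macaulay duration = Σ(t·PV) / P = 1,948.9397 / 526.6761 = 3.70045 half-year periods.
In years: 3.70045 / 2 = 1.85023 years.

1.8502 years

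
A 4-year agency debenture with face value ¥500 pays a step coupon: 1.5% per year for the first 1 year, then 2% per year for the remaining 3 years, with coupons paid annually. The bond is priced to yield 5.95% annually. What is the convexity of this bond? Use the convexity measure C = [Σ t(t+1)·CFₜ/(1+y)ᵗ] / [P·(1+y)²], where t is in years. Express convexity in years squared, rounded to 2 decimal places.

17.15

With y = 0.0595:
  t   CF        PV=CF/(1+0.0595)^t    t·PV        t(t+1)·PV
  1         7.50         7.0788         7.0788          14.1576
  2        10.00         8.9084        17.8167          53.4502
  3        10.00         8.4081        25.2243         100.8970
  4       510.00       404.7309     1,618.9235       8,094.6174
  Σ                    429.1261     1,669.0433       8,263.1223
P = 429.1261.
Convexity = Σ t(t+1)·PV / [P·(1+y)²] = 8,263.1223 / (429.1261 × 1.122540) = 17.15368.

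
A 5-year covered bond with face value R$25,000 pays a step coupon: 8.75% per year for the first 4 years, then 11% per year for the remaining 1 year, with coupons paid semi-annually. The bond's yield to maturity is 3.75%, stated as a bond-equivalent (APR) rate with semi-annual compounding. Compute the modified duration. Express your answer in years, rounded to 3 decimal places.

4.179 years

Periodic yield y = 0.01875. First find Macaulay duration:
  t   CF        PV=CF/(1+0.01875)^t    t·PV
  1     1,093.75     1,073.6196     1,073.6196
  2     1,093.75     1,053.8598     2,107.7195
  3     1,093.75     1,034.4636     3,103.3907
  4     1,093.75     1,015.4244     4,061.6975
  5     1,093.75       996.7356     4,983.6779
  6     1,093.75       978.3907     5,870.3445
  7     1,093.75       960.3836     6,722.6849
  8     1,093.75       942.7078     7,541.6623
  9     1,375.00     1,163.3064    10,469.7572
  10   26,375.00    21,903.6379   219,036.3788
  Σ                 31,122.5292   264,970.9327
P = 31,122.5292; Macaulay duration = 264,970.9327 / 31,122.5292 = 8.51380 half-year periods = 4.25690 years.
Modified duration = D_Mac / (1 + y) = 4.25690 / 1.01875 = 4.17855 years.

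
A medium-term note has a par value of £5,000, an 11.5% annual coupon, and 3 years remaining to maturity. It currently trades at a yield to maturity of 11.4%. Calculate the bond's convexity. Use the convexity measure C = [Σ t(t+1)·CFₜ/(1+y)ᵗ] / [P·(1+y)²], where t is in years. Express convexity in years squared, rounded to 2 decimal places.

8.39

With y = 0.114:
  t   CF        PV=CF/(1+0.114)^t    t·PV        t(t+1)·PV
  1       575.00       516.1580       516.1580       1,032.3160
  2       575.00       463.3375       926.6750       2,780.0251
  3     5,575.00     4,032.6386    12,097.9157      48,391.6628
  Σ                  5,012.1341    13,540.7487      52,204.0039
P = 5,012.1341.
Convexity = Σ t(t+1)·PV / [P·(1+y)²] = 52,204.0039 / (5,012.1341 × 1.240996) = 8.39287.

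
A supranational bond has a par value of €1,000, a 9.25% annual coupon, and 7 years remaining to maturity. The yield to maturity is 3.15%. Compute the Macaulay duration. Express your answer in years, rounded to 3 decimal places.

5.701 years

Periodic yield y = 0.0315. Discount each cash flow and weight by its year:
  t   CF        PV=CF/(1+0.0315)^t    t·PV
  1        92.50        89.6752        89.6752
  2        92.50        86.9367       173.8734
  3        92.50        84.2818       252.8455
  4        92.50        81.7080       326.8322
  5        92.50        79.2128       396.0642
  6        92.50        76.7938       460.7630
  7     1,092.50       879.2995     6,155.0964
  Σ                  1,377.9080     7,855.1500
Price P = Σ PV = 1,377.9080.
Macaulay duration = Σ(t·PV) / P = 7,855.1500 / 1,377.9080 = 5.70078 years.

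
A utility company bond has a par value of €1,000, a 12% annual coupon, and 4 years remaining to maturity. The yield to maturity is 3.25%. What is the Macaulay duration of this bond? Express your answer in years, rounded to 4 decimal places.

Periodic yield y = 0.0325. Discount each cash flow and weight by its year:
  t   CF        PV=CF/(1+0.0325)^t    t·PV
  1       120.00       116.2228       116.2228
  2       120.00       112.5644       225.1288
  3       120.00       109.0212       327.0637
  4     1,120.00       985.5026     3,942.0105
  Σ                  1,323.3110     4,610.4257
Price P = Σ PV = 1,323.3110.
Macaulay duration = Σ(t·PV) / P = 4,610.4257 / 1,323.3110 = 3.48401 years.

3.4840 years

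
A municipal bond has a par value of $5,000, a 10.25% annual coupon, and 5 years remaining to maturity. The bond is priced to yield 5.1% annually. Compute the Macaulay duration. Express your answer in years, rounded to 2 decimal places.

Periodic yield y = 0.051. Discount each cash flow and weight by its year:
  t   CF        PV=CF/(1+0.051)^t    t·PV
  1       512.50       487.6308       487.6308
  2       512.50       463.9684       927.9369
  3       512.50       441.4543     1,324.3628
  4       512.50       420.0326     1,680.1304
  5     5,512.50     4,298.6791    21,493.3953
  Σ                  6,111.7652    25,913.4563
Price P = Σ PV = 6,111.7652.
Macaulay duration = Σ(t·PV) / P = 25,913.4563 / 6,111.7652 = 4.23993 years.

4.24 years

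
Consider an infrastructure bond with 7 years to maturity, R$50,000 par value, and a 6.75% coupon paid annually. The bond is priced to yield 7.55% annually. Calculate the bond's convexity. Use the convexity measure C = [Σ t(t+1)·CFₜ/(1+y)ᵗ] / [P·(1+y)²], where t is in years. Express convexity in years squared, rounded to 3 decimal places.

37.273

With y = 0.0755:
  t   CF        PV=CF/(1+0.0755)^t    t·PV        t(t+1)·PV
  1     3,375.00     3,138.0753     3,138.0753       6,276.1506
  2     3,375.00     2,917.7827     5,835.5654      17,506.6963
  3     3,375.00     2,712.9546     8,138.8639      32,555.4557
  4     3,375.00     2,522.5055    10,090.0219      50,450.1096
  5     3,375.00     2,345.4258    11,727.1291      70,362.7749
  6     3,375.00     2,180.7772    13,084.6629      91,592.6405
  7    53,375.00    32,067.4913   224,472.4388   1,795,779.5103
  Σ                 47,885.0124   276,486.7574   2,064,523.3378
P = 47,885.0124.
Convexity = Σ t(t+1)·PV / [P·(1+y)²] = 2,064,523.3378 / (47,885.0124 × 1.156700) = 37.27343.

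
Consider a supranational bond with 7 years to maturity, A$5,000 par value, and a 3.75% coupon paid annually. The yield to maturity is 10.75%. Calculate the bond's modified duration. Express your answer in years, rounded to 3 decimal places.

5.500 years

Periodic yield y = 0.1075. First find Macaulay duration:
  t   CF        PV=CF/(1+0.1075)^t    t·PV
  1       187.50       169.3002       169.3002
  2       187.50       152.8670       305.7340
  3       187.50       138.0289       414.0867
  4       187.50       124.6311       498.5243
  5       187.50       112.5337       562.6685
  6       187.50       101.6106       609.6634
  7     5,187.50     2,538.3527    17,768.4689
  Σ                  3,337.3242    20,328.4460
P = 3,337.3242; Macaulay duration = 20,328.4460 / 3,337.3242 = 6.09124 years.
Modified duration = D_Mac / (1 + y) = 6.09124 / 1.1075 = 5.49999 years.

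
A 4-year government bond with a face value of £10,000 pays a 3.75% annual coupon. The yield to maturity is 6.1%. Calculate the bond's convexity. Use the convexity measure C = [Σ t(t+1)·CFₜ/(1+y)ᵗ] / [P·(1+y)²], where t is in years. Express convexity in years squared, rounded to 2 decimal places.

16.46

With y = 0.061:
  t   CF        PV=CF/(1+0.061)^t    t·PV        t(t+1)·PV
  1       375.00       353.4402       353.4402         706.8803
  2       375.00       333.1198       666.2397       1,998.7190
  3       375.00       313.9678       941.9034       3,767.6137
  4    10,375.00     8,187.0335    32,748.1342     163,740.6709
  Σ                  9,187.5613    34,709.7174     170,213.8839
P = 9,187.5613.
Convexity = Σ t(t+1)·PV / [P·(1+y)²] = 170,213.8839 / (9,187.5613 × 1.125721) = 16.45750.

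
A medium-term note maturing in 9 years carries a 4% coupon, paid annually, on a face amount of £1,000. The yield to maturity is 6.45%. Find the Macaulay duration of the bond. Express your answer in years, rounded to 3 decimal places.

Periodic yield y = 0.0645. Discount each cash flow and weight by its year:
  t   CF        PV=CF/(1+0.0645)^t    t·PV
  1        40.00        37.5763        37.5763
  2        40.00        35.2995        70.5990
  3        40.00        33.1606        99.4819
  4        40.00        31.1514       124.6055
  5        40.00        29.2639       146.3193
  6        40.00        27.4907       164.9443
  7        40.00        25.8250       180.7750
  8        40.00        24.2602       194.0817
  9     1,040.00       592.5464     5,332.9174
  Σ                    836.5740     6,351.3005
Price P = Σ PV = 836.5740.
Macaulay duration = Σ(t·PV) / P = 6,351.3005 / 836.5740 = 7.59204 years.

7.592 years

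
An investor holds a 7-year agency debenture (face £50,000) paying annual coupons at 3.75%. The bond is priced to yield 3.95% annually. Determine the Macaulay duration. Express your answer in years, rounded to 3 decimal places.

Periodic yield y = 0.0395. Discount each cash flow and weight by its year:
  t   CF        PV=CF/(1+0.0395)^t    t·PV
  1     1,875.00     1,803.7518     1,803.7518
  2     1,875.00     1,735.2110     3,470.4219
  3     1,875.00     1,669.2746     5,007.8239
  4     1,875.00     1,605.8438     6,423.3752
  5     1,875.00     1,544.8233     7,724.1164
  6     1,875.00     1,486.1215     8,916.7289
  7    51,875.00    39,553.6580   276,875.6060
  Σ                 49,398.6839   310,221.8240
Price P = Σ PV = 49,398.6839.
Macaulay duration = Σ(t·PV) / P = 310,221.8240 / 49,398.6839 = 6.27996 years.

6.280 years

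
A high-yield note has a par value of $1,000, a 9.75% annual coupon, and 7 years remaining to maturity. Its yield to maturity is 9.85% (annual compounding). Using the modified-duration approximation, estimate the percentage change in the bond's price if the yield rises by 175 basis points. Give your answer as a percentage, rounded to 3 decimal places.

-8.576%

Periodic yield y = 0.0985. Modified duration first:
  t   CF        PV=CF/(1+0.0985)^t    t·PV
  1        97.50        88.7574        88.7574
  2        97.50        80.7987       161.5974
  3        97.50        73.5537       220.6611
  4        97.50        66.9583       267.8332
  5        97.50        60.9543       304.7715
  6        97.50        55.4887       332.9320
  7     1,097.50       568.5964     3,980.1747
  Σ                    995.1074     5,356.7273
P = 995.1074; D_Mac = 5.38306 yrs; D_mod = 5.38306/(1+0.0985) = 4.90038 yrs.
ΔP/P ≈ -D_mod · Δy = -4.90038 × (+0.0175) = -0.085757 = -8.5757%.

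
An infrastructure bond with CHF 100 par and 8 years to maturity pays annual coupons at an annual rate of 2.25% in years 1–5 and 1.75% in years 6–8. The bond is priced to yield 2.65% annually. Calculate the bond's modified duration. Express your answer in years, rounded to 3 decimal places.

Periodic yield y = 0.0265. First find Macaulay duration:
  t   CF        PV=CF/(1+0.0265)^t    t·PV
  1         2.25         2.1919         2.1919
  2         2.25         2.1353         4.2707
  3         2.25         2.0802         6.2406
  4         2.25         2.0265         8.1060
  5         2.25         1.9742         9.8709
  6         1.75         1.4958         8.9750
  7         1.75         1.4572        10.2005
  8       101.75        82.5397       660.3175
  Σ                     95.9009       710.1731
P = 95.9009; Macaulay duration = 710.1731 / 95.9009 = 7.40528 years.
Modified duration = D_Mac / (1 + y) = 7.40528 / 1.0265 = 7.21411 years.

7.214 years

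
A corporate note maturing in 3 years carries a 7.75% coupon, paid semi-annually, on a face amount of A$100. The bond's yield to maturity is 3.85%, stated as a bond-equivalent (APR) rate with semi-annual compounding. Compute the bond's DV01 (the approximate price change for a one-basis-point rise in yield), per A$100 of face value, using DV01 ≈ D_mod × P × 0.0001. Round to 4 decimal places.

Periodic yield y = 0.01925.
  t   CF        PV=CF/(1+0.01925)^t    t·PV
  1        3.875         3.8018         3.8018
  2        3.875         3.7300         7.4600
  3        3.875         3.6596        10.9787
  4        3.875         3.5904        14.3618
  5        3.875         3.5226        17.6132
  6      103.875        92.6460       555.8761
  Σ                    110.9505       610.0916
P = 110.9505; D_Mac = 5.49877 half-year periods = 2.74939 yrs; D_mod = 2.69746 yrs.
DV01 ≈ 2.69746 × 110.9505 × 0.0001 = 0.029928.

A$0.0299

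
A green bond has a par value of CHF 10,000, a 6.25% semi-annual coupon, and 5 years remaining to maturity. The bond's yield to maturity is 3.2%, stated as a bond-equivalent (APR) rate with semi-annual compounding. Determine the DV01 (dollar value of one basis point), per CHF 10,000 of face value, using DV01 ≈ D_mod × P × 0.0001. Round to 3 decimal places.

Periodic yield y = 0.016.
  t   CF        PV=CF/(1+0.016)^t    t·PV
  1       312.50       307.5787       307.5787
  2       312.50       302.7350       605.4700
  3       312.50       297.9675       893.9025
  4       312.50       293.2751     1,173.1004
  5       312.50       288.6566     1,443.2830
  6       312.50       284.1108     1,704.6649
  7       312.50       279.6366     1,957.4564
  8       312.50       275.2329     2,201.8633
  9       312.50       270.8985     2,438.0868
  10   10,312.50     8,798.8696    87,988.6961
  Σ                 11,398.9614   100,714.1021
P = 11,398.9614; D_Mac = 8.83538 half-year periods = 4.41769 yrs; D_mod = 4.34812 yrs.
DV01 ≈ 4.34812 × 11,398.9614 × 0.0001 = 4.956403.

CHF 4.956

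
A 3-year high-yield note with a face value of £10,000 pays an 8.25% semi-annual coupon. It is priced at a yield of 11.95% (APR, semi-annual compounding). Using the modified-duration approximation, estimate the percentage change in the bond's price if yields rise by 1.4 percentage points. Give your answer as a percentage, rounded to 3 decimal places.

-3.569%

Periodic yield y = 0.05975. Modified duration first:
  t   CF        PV=CF/(1+0.05975)^t    t·PV
  1       412.50       389.2427       389.2427
  2       412.50       367.2968       734.5935
  3       412.50       346.5881     1,039.7644
  4       412.50       327.0471     1,308.1882
  5       412.50       308.6077     1,543.0387
  6    10,412.50     7,350.7976    44,104.7854
  Σ                  9,089.5800    49,119.6130
P = 9,089.5800; D_Mac = 5.40395 half-year periods = 2.70197 yrs; D_mod = 2.70197/(1+0.05975) = 2.54963 yrs.
ΔP/P ≈ -D_mod · Δy = -2.54963 × (+0.014) = -0.035695 = -3.5695%.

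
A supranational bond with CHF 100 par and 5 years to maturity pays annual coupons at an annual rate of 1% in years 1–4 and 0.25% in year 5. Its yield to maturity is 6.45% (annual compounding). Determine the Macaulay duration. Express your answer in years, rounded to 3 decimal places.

4.885 years

Periodic yield y = 0.0645. Discount each cash flow and weight by its year:
  t   CF        PV=CF/(1+0.0645)^t    t·PV
  1         1.00         0.9394         0.9394
  2         1.00         0.8825         1.7650
  3         1.00         0.8290         2.4870
  4         1.00         0.7788         3.1151
  5       100.25        73.3426       366.7128
  Σ                     76.7723       375.0194
Price P = Σ PV = 76.7723.
Macaulay duration = Σ(t·PV) / P = 375.0194 / 76.7723 = 4.88483 years.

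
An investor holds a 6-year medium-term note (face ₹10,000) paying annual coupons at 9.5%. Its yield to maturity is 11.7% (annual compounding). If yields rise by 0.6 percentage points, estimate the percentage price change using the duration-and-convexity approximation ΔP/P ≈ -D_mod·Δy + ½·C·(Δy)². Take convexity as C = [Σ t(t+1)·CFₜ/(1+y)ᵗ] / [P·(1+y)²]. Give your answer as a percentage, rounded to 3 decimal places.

With y = 0.117:
  t   CF        PV=CF/(1+0.117)^t    t·PV        t(t+1)·PV
  1       950.00       850.4924       850.4924       1,700.9848
  2       950.00       761.4077     1,522.8154       4,568.4461
  3       950.00       681.6542     2,044.9625       8,179.8499
  4       950.00       610.2544     2,441.0176      12,205.0878
  5       950.00       546.3334     2,731.6669      16,390.0015
  6    10,950.00     5,637.6107    33,825.6640     236,779.6482
  Σ                  9,087.7527    43,416.6187     279,824.0183
P = 9,087.7527; D_Mac = 4.77749 yrs; D_mod = 4.27707 yrs; C = 24.67869.
Duration effect: -4.27707 × (+0.006) = -0.025662
Convexity effect: 0.5 × 24.67869 × (0.006)² = +0.0004442
ΔP/P ≈ -0.025662 + 0.0004442 = -0.025218 = -2.5218%.

-2.522%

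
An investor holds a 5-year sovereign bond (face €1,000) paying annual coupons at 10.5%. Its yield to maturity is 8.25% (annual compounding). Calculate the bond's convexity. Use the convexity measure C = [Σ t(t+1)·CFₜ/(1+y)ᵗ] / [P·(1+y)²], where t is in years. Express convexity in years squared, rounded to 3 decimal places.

20.022

With y = 0.0825:
  t   CF        PV=CF/(1+0.0825)^t    t·PV        t(t+1)·PV
  1       105.00        96.9977        96.9977         193.9954
  2       105.00        89.6053       179.2105         537.6315
  3       105.00        82.7762       248.3287         993.3146
  4       105.00        76.4676       305.8706       1,529.3528
  5     1,105.00       743.4003     3,717.0017      22,302.0101
  Σ                  1,089.2471     4,547.4091      25,556.3044
P = 1,089.2471.
Convexity = Σ t(t+1)·PV / [P·(1+y)²] = 25,556.3044 / (1,089.2471 × 1.171806) = 20.02239.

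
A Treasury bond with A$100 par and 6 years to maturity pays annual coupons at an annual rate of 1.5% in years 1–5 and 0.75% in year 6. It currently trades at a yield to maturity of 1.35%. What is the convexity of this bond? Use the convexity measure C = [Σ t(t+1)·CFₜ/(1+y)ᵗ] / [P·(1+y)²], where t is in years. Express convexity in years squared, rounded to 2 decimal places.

38.91

With y = 0.0135:
  t   CF        PV=CF/(1+0.0135)^t    t·PV        t(t+1)·PV
  1         1.50         1.4800         1.4800           2.9600
  2         1.50         1.4603         2.9206           8.7618
  3         1.50         1.4409         4.3226          17.2902
  4         1.50         1.4217         5.6866          28.4332
  5         1.50         1.4027         7.0136          42.0817
  6       100.75        92.9614       557.7682       3,904.3777
  Σ                    100.1669       579.1917       4,003.9048
P = 100.1669.
Convexity = Σ t(t+1)·PV / [P·(1+y)²] = 4,003.9048 / (100.1669 × 1.027182) = 38.91453.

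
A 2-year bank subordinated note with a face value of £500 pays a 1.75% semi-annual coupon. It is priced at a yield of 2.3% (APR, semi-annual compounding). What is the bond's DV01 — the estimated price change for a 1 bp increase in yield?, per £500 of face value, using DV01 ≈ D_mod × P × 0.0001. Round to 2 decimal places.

Periodic yield y = 0.0115.
  t   CF        PV=CF/(1+0.0115)^t    t·PV
  1        4.375         4.3253         4.3253
  2        4.375         4.2761         8.5522
  3        4.375         4.2275        12.6824
  4      504.375       481.8257     1,927.3030
  Σ                    494.6546     1,952.8628
P = 494.6546; D_Mac = 3.94793 half-year periods = 1.97397 yrs; D_mod = 1.95152 yrs.
DV01 ≈ 1.95152 × 494.6546 × 0.0001 = 0.096533.

£0.10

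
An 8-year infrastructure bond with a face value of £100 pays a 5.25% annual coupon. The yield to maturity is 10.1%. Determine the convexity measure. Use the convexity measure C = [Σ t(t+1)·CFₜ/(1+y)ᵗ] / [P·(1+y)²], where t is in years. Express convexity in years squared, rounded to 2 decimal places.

44.85

With y = 0.101:
  t   CF        PV=CF/(1+0.101)^t    t·PV        t(t+1)·PV
  1         5.25         4.7684         4.7684           9.5368
  2         5.25         4.3310         8.6619          25.9858
  3         5.25         3.9337        11.8010          47.2040
  4         5.25         3.5728        14.2912          71.4562
  5         5.25         3.2451        16.2253          97.3518
  6         5.25         2.9474        17.6842         123.7897
  7         5.25         2.6770        18.7390         149.9119
  8       105.25        48.7443       389.9541       3,509.5873
  Σ                     74.2195       482.1252       4,034.8235
P = 74.2195.
Convexity = Σ t(t+1)·PV / [P·(1+y)²] = 4,034.8235 / (74.2195 × 1.212201) = 44.84682.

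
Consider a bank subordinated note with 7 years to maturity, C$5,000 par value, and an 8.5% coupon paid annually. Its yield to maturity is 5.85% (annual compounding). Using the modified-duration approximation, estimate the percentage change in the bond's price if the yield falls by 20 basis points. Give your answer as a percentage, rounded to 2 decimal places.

+1.07%

Periodic yield y = 0.0585. Modified duration first:
  t   CF        PV=CF/(1+0.0585)^t    t·PV
  1       425.00       401.5116       401.5116
  2       425.00       379.3213       758.6426
  3       425.00       358.3574     1,075.0721
  4       425.00       338.5521     1,354.2083
  5       425.00       319.8414     1,599.2068
  6       425.00       302.1647     1,812.9883
  7     5,425.00     3,643.8770    25,507.1388
  Σ                  5,743.6254    32,508.7685
P = 5,743.6254; D_Mac = 5.65997 yrs; D_mod = 5.65997/(1+0.0585) = 5.34716 yrs.
ΔP/P ≈ -D_mod · Δy = -5.34716 × (-0.002) = +0.010694 = +1.0694%.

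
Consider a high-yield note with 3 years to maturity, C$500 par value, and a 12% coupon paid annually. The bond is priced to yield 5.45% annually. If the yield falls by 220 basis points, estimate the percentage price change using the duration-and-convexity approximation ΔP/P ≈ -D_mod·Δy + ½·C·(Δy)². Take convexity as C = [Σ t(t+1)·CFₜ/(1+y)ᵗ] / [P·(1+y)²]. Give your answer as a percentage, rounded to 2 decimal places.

+5.89%

With y = 0.0545:
  t   CF        PV=CF/(1+0.0545)^t    t·PV        t(t+1)·PV
  1        60.00        56.8990        56.8990         113.7980
  2        60.00        53.9583       107.9166         323.7497
  3       560.00       477.5824     1,432.7471       5,730.9883
  Σ                    588.4396     1,597.5626       6,168.5360
P = 588.4396; D_Mac = 2.71491 yrs; D_mod = 2.57460 yrs; C = 9.42729.
Duration effect: -2.57460 × (-0.022) = +0.056641
Convexity effect: 0.5 × 9.42729 × (-0.022)² = +0.0022814
ΔP/P ≈ +0.056641 + 0.0022814 = +0.058923 = +5.8923%.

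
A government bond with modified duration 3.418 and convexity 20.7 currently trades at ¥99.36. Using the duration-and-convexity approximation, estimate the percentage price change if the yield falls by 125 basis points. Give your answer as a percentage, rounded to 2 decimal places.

Duration effect: -D_mod·Δy = -3.418 × (-0.0125) = +0.042725
Convexity effect: ½·C·(Δy)² = 0.5 × 20.7 × (-0.0125)² = +0.0016171875
ΔP/P ≈ +0.042725 + 0.0016171875 = +0.0443421875
= +4.43421875%.

+4.43%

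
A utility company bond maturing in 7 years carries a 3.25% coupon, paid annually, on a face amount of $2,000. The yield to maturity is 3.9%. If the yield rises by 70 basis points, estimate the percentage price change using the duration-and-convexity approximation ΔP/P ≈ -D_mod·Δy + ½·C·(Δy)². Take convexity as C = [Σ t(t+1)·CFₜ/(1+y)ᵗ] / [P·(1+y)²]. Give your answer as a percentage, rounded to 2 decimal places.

With y = 0.039:
  t   CF        PV=CF/(1+0.039)^t    t·PV        t(t+1)·PV
  1        65.00        62.5602        62.5602         125.1203
  2        65.00        60.2119       120.4238         361.2713
  3        65.00        57.9518       173.8553         695.4213
  4        65.00        55.7765       223.1060       1,115.5298
  5        65.00        53.6829       268.4143       1,610.4857
  6        65.00        51.6678       310.0069       2,170.0481
  7     2,065.00     1,579.8332    11,058.8321      88,470.6565
  Σ                  1,921.6841    12,217.1984      94,548.5330
P = 1,921.6841; D_Mac = 6.35755 yrs; D_mod = 6.11891 yrs; C = 45.57658.
Duration effect: -6.11891 × (+0.007) = -0.042832
Convexity effect: 0.5 × 45.57658 × (0.007)² = +0.0011166
ΔP/P ≈ -0.042832 + 0.0011166 = -0.041716 = -4.1716%.

-4.17%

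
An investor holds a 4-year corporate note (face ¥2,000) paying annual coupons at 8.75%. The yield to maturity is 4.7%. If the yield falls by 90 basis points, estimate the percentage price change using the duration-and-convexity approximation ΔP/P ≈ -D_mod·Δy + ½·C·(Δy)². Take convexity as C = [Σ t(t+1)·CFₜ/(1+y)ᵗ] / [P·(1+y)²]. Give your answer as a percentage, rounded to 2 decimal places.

+3.14%

With y = 0.047:
  t   CF        PV=CF/(1+0.047)^t    t·PV        t(t+1)·PV
  1       175.00       167.1442       167.1442         334.2884
  2       175.00       159.6411       319.2822         957.8465
  3       175.00       152.4748       457.4243       1,829.6973
  4     2,175.00     1,809.9748     7,239.8993      36,199.4965
  Σ                  2,289.2349     8,183.7500      39,321.3288
P = 2,289.2349; D_Mac = 3.57488 yrs; D_mod = 3.41441 yrs; C = 15.66911.
Duration effect: -3.41441 × (-0.009) = +0.030730
Convexity effect: 0.5 × 15.66911 × (-0.009)² = +0.0006346
ΔP/P ≈ +0.030730 + 0.0006346 = +0.031364 = +3.1364%.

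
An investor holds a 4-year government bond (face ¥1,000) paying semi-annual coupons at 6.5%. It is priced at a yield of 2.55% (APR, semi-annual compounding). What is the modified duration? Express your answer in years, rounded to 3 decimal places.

Periodic yield y = 0.01275. First find Macaulay duration:
  t   CF        PV=CF/(1+0.01275)^t    t·PV
  1        32.50        32.0908        32.0908
  2        32.50        31.6868        63.3737
  3        32.50        31.2879        93.8637
  4        32.50        30.8940       123.5761
  5        32.50        30.5051       152.5254
  6        32.50        30.1210       180.7262
  7        32.50        29.7418       208.1928
  8     1,032.50       932.9794     7,463.8350
  Σ                  1,149.3069     8,318.1837
P = 1,149.3069; Macaulay duration = 8,318.1837 / 1,149.3069 = 7.23757 half-year periods = 3.61878 years.
Modified duration = D_Mac / (1 + y) = 3.61878 / 1.01275 = 3.57322 years.

3.573 years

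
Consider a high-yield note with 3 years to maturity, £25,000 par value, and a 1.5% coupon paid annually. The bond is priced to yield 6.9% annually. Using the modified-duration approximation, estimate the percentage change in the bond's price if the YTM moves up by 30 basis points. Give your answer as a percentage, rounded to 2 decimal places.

Periodic yield y = 0.069. Modified duration first:
  t   CF        PV=CF/(1+0.069)^t    t·PV
  1       375.00       350.7951       350.7951
  2       375.00       328.1526       656.3052
  3    25,375.00    20,771.7427    62,315.2282
  Σ                 21,450.6905    63,322.3286
P = 21,450.6905; D_Mac = 2.95199 yrs; D_mod = 2.95199/(1+0.069) = 2.76145 yrs.
ΔP/P ≈ -D_mod · Δy = -2.76145 × (+0.003) = -0.008284 = -0.8284%.

-0.83%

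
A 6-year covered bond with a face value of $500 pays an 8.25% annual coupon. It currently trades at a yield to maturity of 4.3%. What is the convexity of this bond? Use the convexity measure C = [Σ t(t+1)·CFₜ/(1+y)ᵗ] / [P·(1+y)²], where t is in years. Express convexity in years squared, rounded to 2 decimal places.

With y = 0.043:
  t   CF        PV=CF/(1+0.043)^t    t·PV        t(t+1)·PV
  1        41.25        39.5494        39.5494          79.0988
  2        41.25        37.9189        75.8377         227.5132
  3        41.25        36.3556       109.0667         436.2669
  4        41.25        34.8567       139.4269         697.1347
  5        41.25        33.4197       167.0984       1,002.5907
  6       541.25       420.4284     2,522.5705      17,657.9934
  Σ                    602.5287     3,053.5497      20,100.5976
P = 602.5287.
Convexity = Σ t(t+1)·PV / [P·(1+y)²] = 20,100.5976 / (602.5287 × 1.087849) = 30.66639.

30.67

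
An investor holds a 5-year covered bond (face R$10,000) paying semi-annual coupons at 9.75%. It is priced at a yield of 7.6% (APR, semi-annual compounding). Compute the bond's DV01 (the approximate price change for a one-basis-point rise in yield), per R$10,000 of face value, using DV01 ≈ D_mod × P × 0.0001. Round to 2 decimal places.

Periodic yield y = 0.038.
  t   CF        PV=CF/(1+0.038)^t    t·PV
  1       487.50       469.6532       469.6532
  2       487.50       452.4597       904.9194
  3       487.50       435.8957     1,307.6870
  4       487.50       419.9380     1,679.7521
  5       487.50       404.5646     2,022.8229
  6       487.50       389.7539     2,338.5236
  7       487.50       375.4855     2,628.3983
  8       487.50       361.7394     2,893.9151
  9       487.50       348.4965     3,136.4686
  10   10,487.50     7,222.6811    72,226.8108
  Σ                 10,880.6675    89,608.9510
P = 10,880.6675; D_Mac = 8.23561 half-year periods = 4.11781 yrs; D_mod = 3.96706 yrs.
DV01 ≈ 3.96706 × 10,880.6675 × 0.0001 = 4.316423.

R$4.32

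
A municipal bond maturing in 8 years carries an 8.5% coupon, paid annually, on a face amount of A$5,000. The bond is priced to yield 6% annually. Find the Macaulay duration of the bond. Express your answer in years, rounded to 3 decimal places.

Periodic yield y = 0.06. Discount each cash flow and weight by its year:
  t   CF        PV=CF/(1+0.06)^t    t·PV
  1       425.00       400.9434       400.9434
  2       425.00       378.2485       756.4970
  3       425.00       356.8382     1,070.5146
  4       425.00       336.6398     1,346.5592
  5       425.00       317.5847     1,587.9236
  6       425.00       299.6082     1,797.6494
  7       425.00       282.6493     1,978.5449
  8     5,425.00     3,403.7121    27,229.6969
  Σ                  5,776.2242    36,168.3290
Price P = Σ PV = 5,776.2242.
Macaulay duration = Σ(t·PV) / P = 36,168.3290 / 5,776.2242 = 6.26159 years.

6.262 years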